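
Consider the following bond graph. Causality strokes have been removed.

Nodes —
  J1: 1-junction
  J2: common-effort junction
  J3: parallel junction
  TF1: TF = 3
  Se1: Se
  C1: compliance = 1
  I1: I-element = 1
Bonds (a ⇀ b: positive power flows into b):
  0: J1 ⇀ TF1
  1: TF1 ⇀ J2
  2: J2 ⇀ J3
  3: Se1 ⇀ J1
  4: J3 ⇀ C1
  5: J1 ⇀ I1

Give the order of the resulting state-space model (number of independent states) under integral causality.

2  (C1, I1 all integral)

#3 |J1  (source Se1 imposes e)
#4 |J3  (C1 outputs effort q/C1)
#2 |J2  (J3 effort already set via bond 4)
#1 |TF1  (J2: bond 2 brought effort, rest push out)
#0 |J1  (TF1: transformer flips bond 1)
#5 |I1  (closing 1-jn rule on J1)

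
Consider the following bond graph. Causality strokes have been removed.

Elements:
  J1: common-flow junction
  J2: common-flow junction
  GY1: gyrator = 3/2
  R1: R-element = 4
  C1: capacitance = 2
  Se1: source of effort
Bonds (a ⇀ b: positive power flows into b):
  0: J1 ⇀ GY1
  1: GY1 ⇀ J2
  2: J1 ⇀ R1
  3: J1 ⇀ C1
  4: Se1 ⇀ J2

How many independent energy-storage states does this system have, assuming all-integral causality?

1  (C1 all integral)

β4 |J2  (Se1 (Se) sets effort on bond)
β1 |GY1  (J2 needs exactly one f-in)
β0 |GY1  (through GY1, causality inverts; strokes same side of GY1)
β2 |J1  (1-jn J1 has f-setter on 0)
β3 |J1  (1-jn J1 has f-setter on 0)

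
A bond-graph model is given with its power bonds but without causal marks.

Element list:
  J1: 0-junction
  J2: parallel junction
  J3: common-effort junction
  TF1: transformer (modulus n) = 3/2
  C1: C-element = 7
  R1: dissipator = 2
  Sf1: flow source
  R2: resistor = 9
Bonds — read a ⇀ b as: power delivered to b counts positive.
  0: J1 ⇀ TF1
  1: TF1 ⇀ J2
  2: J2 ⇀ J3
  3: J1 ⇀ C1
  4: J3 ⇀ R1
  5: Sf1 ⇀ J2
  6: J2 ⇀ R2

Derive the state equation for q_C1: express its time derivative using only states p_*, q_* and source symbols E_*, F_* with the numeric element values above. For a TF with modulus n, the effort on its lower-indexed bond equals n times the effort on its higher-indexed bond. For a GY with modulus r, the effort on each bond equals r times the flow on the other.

dq_C1/dt = 2*F_Sf1/3 - 22*q_C1/567

#5 stroke→Sf1  (Sf1: flow source, stroke at near end)
#3 stroke→J1  (C1 integral (e out))
#0 stroke→TF1  (J1 effort already set via bond 3)
#1 stroke→J2  (TF TF1: opposite of bond 0)
#2 stroke→J3  (common-e at J2 fixed by 1)
#6 stroke→R2  (J2 effort already set via bond 1)
#4 stroke→R1  (J3: bond 2 brought effort, rest push out)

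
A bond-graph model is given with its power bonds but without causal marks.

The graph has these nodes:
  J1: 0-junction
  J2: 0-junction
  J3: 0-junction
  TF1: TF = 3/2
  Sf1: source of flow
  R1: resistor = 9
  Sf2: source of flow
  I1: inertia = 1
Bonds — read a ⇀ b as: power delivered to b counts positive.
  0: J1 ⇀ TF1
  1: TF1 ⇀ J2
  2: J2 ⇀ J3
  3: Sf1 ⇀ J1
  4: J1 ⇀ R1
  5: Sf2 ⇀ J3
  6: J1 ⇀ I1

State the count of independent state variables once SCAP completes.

1  (I1 all integral)

β3 stroke at Sf1  (Sf1 fixes flow; stroke at Sf1)
β5 stroke at Sf2  (source Sf2 imposes f)
β2 stroke at J3  (closing 0-jn rule on J3)
β1 stroke at J2  (J2: last free bond brings effort in)
β0 stroke at TF1  (TF1 one-in-one-out from 1)
β6 stroke at I1  (I1 outputs flow p/I1)
β4 stroke at J1  (only one effort-in slot at J1)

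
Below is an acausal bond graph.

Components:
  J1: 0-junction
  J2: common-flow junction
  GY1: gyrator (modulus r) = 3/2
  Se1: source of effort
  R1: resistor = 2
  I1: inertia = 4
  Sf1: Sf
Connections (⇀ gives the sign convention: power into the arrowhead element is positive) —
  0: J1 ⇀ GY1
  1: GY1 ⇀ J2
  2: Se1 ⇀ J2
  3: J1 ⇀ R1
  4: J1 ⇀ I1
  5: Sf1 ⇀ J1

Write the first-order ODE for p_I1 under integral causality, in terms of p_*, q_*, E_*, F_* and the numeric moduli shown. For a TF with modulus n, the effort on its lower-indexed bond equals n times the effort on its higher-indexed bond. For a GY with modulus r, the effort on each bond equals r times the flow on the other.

dp_I1/dt = 4*E_Se1/3 + 2*F_Sf1 - p_I1/2

b2 stroke→J2  (Se1: effort source, stroke at far end)
b5 stroke→Sf1  (Sf1 fixes flow; stroke at Sf1)
b1 stroke→GY1  (closing 1-jn rule on J2)
b0 stroke→GY1  (GY1 both-in/both-out from 1)
b4 stroke→I1  (I1 outputs flow p/I1)
b3 stroke→J1  (closing 0-jn rule on J1)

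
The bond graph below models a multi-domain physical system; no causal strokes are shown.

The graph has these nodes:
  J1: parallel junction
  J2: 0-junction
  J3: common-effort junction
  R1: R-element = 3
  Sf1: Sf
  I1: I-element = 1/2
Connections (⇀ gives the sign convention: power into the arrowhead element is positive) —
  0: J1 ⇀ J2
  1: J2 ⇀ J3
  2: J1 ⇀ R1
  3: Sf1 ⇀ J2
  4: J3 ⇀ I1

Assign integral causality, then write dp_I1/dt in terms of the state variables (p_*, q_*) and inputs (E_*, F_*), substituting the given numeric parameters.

dp_I1/dt = 3*F_Sf1 - 6*p_I1

#3 stroke at Sf1  (source Sf1 imposes f)
#4 stroke at I1  (prefer integral on I1)
#1 stroke at J3  (closing 0-jn rule on J3)
#0 stroke at J2  (J2: last free bond brings effort in)
#2 stroke at J1  (only one effort-in slot at J1)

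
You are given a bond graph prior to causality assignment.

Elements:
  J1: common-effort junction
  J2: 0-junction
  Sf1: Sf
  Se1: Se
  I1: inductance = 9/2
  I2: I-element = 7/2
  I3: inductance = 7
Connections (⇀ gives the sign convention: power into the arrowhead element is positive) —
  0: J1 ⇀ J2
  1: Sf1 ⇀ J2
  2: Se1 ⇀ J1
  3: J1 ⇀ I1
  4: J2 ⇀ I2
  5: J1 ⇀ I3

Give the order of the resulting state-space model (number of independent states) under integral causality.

3  (I1, I2, I3 all integral)

β1 |Sf1  (Sf1 (Sf) sets flow on bond)
β2 |J1  (source Se1 imposes e)
β0 |J2  (0-jn J1 has e-setter on 2)
β3 |I1  (J1: bond 2 brought effort, rest push out)
β5 |I3  (common-e at J1 fixed by 2)
β4 |I2  (J2 effort already set via bond 0)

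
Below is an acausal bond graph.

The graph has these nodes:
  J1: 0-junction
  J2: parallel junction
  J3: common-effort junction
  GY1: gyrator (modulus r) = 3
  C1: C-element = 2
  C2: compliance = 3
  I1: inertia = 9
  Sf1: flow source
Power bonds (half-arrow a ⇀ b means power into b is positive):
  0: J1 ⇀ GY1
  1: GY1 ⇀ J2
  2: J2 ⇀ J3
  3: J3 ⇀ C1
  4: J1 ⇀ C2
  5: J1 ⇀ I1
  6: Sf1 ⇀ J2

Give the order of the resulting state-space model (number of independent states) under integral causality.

3  (C1, C2, I1 all integral)

β6 |Sf1  (Sf1 fixes flow; stroke at Sf1)
β3 |J3  (C1 outputs effort q/C1)
β2 |J2  (J3 effort already set via bond 3)
β1 |GY1  (common-e at J2 fixed by 2)
β0 |GY1  (through GY1, causality inverts; strokes same side of GY1)
β4 |J1  (C2: C, integral causality)
β5 |I1  (J1 effort already set via bond 4)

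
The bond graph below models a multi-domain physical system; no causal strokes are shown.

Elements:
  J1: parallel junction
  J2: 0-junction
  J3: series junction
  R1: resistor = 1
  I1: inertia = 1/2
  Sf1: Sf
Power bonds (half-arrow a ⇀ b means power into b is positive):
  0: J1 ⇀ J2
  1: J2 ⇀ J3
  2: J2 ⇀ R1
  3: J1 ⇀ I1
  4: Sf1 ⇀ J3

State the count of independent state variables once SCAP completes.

#4 stroke→Sf1  (Sf1 (Sf) sets flow on bond)
#1 stroke→J3  (J3 flow already set via bond 4)
#3 stroke→I1  (I1 outputs flow p/I1)
#0 stroke→J1  (J1: last free bond brings effort in)
#2 stroke→J2  (J2: last free bond brings effort in)

1  (I1 all integral)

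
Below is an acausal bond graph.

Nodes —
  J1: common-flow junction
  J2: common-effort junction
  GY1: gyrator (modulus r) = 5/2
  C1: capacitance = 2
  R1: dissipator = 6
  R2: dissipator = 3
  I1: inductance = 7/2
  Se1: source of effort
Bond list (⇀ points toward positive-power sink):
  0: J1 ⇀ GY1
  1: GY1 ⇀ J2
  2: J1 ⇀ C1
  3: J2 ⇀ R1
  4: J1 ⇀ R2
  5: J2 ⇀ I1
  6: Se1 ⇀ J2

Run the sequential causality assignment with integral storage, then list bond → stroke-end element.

#0 stroke at GY1
#1 stroke at GY1
#2 stroke at J1
#3 stroke at R1
#4 stroke at J1
#5 stroke at I1
#6 stroke at J2

β6 stroke at J2  (source Se1 imposes e)
β1 stroke at GY1  (common-e at J2 fixed by 6)
β3 stroke at R1  (J2: bond 6 brought effort, rest push out)
β5 stroke at I1  (J2: bond 6 brought effort, rest push out)
β0 stroke at GY1  (through GY1, causality inverts; strokes same side of GY1)
β2 stroke at J1  (J1 flow already set via bond 0)
β4 stroke at J1  (J1: bond 0 brought flow, rest push out)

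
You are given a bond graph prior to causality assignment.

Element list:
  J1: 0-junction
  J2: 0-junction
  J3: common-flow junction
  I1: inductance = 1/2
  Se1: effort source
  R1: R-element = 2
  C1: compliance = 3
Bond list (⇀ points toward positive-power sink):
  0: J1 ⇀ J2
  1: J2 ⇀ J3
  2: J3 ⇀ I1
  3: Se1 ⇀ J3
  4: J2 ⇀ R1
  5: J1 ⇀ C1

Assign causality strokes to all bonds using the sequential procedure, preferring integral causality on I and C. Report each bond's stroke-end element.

β0 →J2
β1 →J3
β2 →I1
β3 →J3
β4 →R1
β5 →J1

bond 3 stroke→J3  (Se1: effort source, stroke at far end)
bond 2 stroke→I1  (prefer integral on I1)
bond 1 stroke→J3  (J3: bond 2 brought flow, rest push out)
bond 5 stroke→J1  (C1: C, integral causality)
bond 0 stroke→J2  (J1: bond 5 brought effort, rest push out)
bond 4 stroke→R1  (common-e at J2 fixed by 0)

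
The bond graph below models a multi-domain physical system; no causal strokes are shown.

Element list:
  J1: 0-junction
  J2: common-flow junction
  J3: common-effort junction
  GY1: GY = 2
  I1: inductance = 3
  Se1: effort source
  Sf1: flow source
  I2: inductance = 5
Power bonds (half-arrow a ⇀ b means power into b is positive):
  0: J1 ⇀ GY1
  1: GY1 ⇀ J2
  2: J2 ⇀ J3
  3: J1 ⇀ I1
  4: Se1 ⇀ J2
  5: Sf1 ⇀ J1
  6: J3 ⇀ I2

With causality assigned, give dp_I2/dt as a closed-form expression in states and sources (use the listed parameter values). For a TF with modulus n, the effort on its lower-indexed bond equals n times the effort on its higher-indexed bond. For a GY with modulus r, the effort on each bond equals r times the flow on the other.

#4 |J2  (Se1 fixes effort; stroke away)
#5 |Sf1  (Sf1: flow source, stroke at near end)
#3 |I1  (I1: I, integral causality)
#0 |J1  (J1: last free bond brings effort in)
#1 |J2  (through GY1, causality inverts; strokes same side of GY1)
#2 |J3  (closing 1-jn rule on J2)
#6 |I2  (J3: bond 2 brought effort, rest push out)

dp_I2/dt = E_Se1 + 2*F_Sf1 - 2*p_I1/3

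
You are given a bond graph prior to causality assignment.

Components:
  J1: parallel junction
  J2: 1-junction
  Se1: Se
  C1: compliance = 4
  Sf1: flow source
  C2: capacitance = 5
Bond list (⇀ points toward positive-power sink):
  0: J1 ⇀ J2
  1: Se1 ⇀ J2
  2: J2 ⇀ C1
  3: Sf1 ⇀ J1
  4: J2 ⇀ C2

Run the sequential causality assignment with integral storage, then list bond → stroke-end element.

bond 0 stroke at J1
bond 1 stroke at J2
bond 2 stroke at J2
bond 3 stroke at Sf1
bond 4 stroke at J2

b1 |J2  (Se1 fixes effort; stroke away)
b3 |Sf1  (Sf1 (Sf) sets flow on bond)
b0 |J1  (J1 needs exactly one e-in)
b2 |J2  (1-jn J2 has f-setter on 0)
b4 |J2  (common-f at J2 fixed by 0)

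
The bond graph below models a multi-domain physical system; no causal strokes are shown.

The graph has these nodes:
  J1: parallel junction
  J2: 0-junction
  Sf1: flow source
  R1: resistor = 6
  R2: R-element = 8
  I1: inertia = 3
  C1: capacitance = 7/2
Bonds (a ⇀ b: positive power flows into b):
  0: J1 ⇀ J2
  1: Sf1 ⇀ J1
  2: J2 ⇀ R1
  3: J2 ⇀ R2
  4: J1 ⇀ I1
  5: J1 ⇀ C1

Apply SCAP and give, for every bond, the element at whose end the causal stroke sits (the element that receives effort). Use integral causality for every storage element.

bond 0 stroke→J2
bond 1 stroke→Sf1
bond 2 stroke→R1
bond 3 stroke→R2
bond 4 stroke→I1
bond 5 stroke→J1

b1 →Sf1  (source Sf1 imposes f)
b4 →I1  (prefer integral on I1)
b5 →J1  (C1 outputs effort q/C1)
b0 →J2  (0-jn J1 has e-setter on 5)
b2 →R1  (common-e at J2 fixed by 0)
b3 →R2  (0-jn J2 has e-setter on 0)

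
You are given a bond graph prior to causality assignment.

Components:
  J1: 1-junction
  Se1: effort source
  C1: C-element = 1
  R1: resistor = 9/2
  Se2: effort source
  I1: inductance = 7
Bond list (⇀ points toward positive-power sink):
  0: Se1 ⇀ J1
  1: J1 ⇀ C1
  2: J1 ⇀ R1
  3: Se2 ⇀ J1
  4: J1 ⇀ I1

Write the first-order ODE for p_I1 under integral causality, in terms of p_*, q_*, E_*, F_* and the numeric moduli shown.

bond 0 |J1  (Se1 (Se) sets effort on bond)
bond 3 |J1  (source Se2 imposes e)
bond 1 |J1  (C1 integral (e out))
bond 4 |I1  (prefer integral on I1)
bond 2 |J1  (1-jn J1 has f-setter on 4)

dp_I1/dt = E_Se1 + E_Se2 - 9*p_I1/14 - q_C1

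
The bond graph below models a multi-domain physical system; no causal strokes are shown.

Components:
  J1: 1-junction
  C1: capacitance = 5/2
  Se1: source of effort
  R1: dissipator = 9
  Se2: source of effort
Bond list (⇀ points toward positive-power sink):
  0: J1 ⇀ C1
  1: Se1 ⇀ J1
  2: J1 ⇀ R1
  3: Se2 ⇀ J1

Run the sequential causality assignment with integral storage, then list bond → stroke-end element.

bond 1 stroke→J1  (Se1: effort source, stroke at far end)
bond 3 stroke→J1  (Se2 (Se) sets effort on bond)
bond 0 stroke→J1  (C1 integral (e out))
bond 2 stroke→R1  (only one flow-in slot at J1)

#0 stroke at J1
#1 stroke at J1
#2 stroke at R1
#3 stroke at J1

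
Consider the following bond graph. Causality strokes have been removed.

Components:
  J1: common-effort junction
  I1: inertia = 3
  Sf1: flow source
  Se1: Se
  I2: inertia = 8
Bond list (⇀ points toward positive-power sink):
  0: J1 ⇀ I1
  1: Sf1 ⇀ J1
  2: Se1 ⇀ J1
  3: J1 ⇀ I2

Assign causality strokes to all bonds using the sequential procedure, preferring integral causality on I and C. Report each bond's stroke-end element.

bond 1 |Sf1  (Sf1: flow source, stroke at near end)
bond 2 |J1  (Se1 (Se) sets effort on bond)
bond 0 |I1  (J1: bond 2 brought effort, rest push out)
bond 3 |I2  (J1: bond 2 brought effort, rest push out)

b0 stroke→I1
b1 stroke→Sf1
b2 stroke→J1
b3 stroke→I2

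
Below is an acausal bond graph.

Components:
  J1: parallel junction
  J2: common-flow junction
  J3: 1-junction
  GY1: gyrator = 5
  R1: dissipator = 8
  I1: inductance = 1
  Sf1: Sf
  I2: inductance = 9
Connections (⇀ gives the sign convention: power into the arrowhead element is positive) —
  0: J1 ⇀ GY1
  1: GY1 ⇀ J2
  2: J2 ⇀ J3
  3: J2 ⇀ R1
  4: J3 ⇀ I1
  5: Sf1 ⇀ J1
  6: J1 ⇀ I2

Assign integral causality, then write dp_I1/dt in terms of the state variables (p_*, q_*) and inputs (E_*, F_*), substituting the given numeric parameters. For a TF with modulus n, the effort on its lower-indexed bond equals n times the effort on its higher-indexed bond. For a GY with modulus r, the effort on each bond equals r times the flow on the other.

bond 5 →Sf1  (Sf1 fixes flow; stroke at Sf1)
bond 4 →I1  (prefer integral on I1)
bond 2 →J3  (J3: bond 4 brought flow, rest push out)
bond 1 →J2  (J2 flow already set via bond 2)
bond 3 →J2  (J2 flow already set via bond 2)
bond 0 →J1  (through GY1, causality inverts; strokes same side of GY1)
bond 6 →I2  (J1: bond 0 brought effort, rest push out)

dp_I1/dt = 5*F_Sf1 - 8*p_I1 - 5*p_I2/9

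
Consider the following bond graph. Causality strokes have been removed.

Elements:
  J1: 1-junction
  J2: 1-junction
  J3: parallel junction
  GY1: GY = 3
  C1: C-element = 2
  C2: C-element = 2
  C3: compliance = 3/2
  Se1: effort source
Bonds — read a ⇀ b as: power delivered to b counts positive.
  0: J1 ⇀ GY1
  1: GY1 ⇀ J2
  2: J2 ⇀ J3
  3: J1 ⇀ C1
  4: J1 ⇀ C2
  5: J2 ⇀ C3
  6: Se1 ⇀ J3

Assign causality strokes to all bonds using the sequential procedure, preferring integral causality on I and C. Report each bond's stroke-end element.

bond 0 →GY1
bond 1 →GY1
bond 2 →J2
bond 3 →J1
bond 4 →J1
bond 5 →J2
bond 6 →J3

#6 →J3  (source Se1 imposes e)
#2 →J2  (0-jn J3 has e-setter on 6)
#3 →J1  (C1: C, integral causality)
#4 →J1  (prefer integral on C2)
#0 →GY1  (only one flow-in slot at J1)
#1 →GY1  (through GY1, causality inverts; strokes same side of GY1)
#5 →J2  (J2: bond 1 brought flow, rest push out)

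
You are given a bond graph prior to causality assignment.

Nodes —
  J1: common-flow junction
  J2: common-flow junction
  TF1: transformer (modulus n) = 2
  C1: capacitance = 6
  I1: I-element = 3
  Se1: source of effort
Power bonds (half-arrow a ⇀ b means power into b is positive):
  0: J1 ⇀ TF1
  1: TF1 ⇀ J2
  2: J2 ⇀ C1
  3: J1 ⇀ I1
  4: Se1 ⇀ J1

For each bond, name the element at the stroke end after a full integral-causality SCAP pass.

#4 stroke at J1  (Se1: effort source, stroke at far end)
#2 stroke at J2  (prefer integral on C1)
#1 stroke at TF1  (J2: last free bond brings flow in)
#0 stroke at J1  (TF1 one-in-one-out from 1)
#3 stroke at I1  (J1 needs exactly one f-in)

bond 0 stroke→J1
bond 1 stroke→TF1
bond 2 stroke→J2
bond 3 stroke→I1
bond 4 stroke→J1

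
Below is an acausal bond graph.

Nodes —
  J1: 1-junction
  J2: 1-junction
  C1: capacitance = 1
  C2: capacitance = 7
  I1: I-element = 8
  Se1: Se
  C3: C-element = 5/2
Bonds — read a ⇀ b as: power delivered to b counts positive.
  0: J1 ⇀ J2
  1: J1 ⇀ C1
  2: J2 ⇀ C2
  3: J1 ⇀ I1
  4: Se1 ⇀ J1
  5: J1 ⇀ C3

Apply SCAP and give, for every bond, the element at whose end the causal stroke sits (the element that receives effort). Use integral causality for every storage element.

b0 →J1
b1 →J1
b2 →J2
b3 →I1
b4 →J1
b5 →J1

#4 →J1  (Se1 fixes effort; stroke away)
#1 →J1  (C1 integral (e out))
#2 →J2  (C2: C, integral causality)
#0 →J1  (J2 needs exactly one f-in)
#3 →I1  (I1 integral (f out))
#5 →J1  (J1 flow already set via bond 3)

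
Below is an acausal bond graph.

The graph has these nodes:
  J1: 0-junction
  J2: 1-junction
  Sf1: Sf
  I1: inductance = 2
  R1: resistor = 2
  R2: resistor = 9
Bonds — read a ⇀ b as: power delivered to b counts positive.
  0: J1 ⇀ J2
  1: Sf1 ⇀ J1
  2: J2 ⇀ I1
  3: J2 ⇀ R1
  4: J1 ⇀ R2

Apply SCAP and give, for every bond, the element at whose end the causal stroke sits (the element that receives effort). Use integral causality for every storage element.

b1 |Sf1  (Sf1 fixes flow; stroke at Sf1)
b2 |I1  (I1: I, integral causality)
b0 |J2  (common-f at J2 fixed by 2)
b3 |J2  (J2: bond 2 brought flow, rest push out)
b4 |J1  (only one effort-in slot at J1)

b0 |J2
b1 |Sf1
b2 |I1
b3 |J2
b4 |J1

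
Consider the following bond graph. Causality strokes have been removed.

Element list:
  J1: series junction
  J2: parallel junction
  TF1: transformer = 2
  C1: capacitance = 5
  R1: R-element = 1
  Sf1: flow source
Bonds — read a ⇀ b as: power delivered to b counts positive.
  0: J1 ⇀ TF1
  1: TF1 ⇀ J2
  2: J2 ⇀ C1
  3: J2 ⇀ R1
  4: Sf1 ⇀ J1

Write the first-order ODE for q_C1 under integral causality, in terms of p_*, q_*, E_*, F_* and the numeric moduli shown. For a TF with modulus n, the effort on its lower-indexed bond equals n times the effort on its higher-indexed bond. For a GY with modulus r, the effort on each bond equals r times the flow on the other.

#4 stroke→Sf1  (Sf1: flow source, stroke at near end)
#0 stroke→J1  (J1 flow already set via bond 4)
#1 stroke→TF1  (TF TF1: opposite of bond 0)
#2 stroke→J2  (C1 outputs effort q/C1)
#3 stroke→R1  (J2: bond 2 brought effort, rest push out)

dq_C1/dt = 2*F_Sf1 - q_C1/5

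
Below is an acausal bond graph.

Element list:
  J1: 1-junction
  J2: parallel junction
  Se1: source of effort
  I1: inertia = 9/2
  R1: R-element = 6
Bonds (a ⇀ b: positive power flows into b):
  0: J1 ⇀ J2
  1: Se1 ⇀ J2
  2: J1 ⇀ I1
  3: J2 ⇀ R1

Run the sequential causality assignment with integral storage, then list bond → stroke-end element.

#1 →J2  (Se1 fixes effort; stroke away)
#0 →J1  (common-e at J2 fixed by 1)
#3 →R1  (J2 effort already set via bond 1)
#2 →I1  (closing 1-jn rule on J1)

b0 stroke→J1
b1 stroke→J2
b2 stroke→I1
b3 stroke→R1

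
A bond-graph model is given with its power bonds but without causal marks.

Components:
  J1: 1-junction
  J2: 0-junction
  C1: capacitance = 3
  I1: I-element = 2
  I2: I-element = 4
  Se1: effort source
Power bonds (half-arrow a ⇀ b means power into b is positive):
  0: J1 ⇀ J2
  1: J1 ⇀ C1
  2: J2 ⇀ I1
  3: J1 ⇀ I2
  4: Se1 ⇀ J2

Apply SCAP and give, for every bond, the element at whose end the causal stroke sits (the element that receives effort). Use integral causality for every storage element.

bond 0 |J1
bond 1 |J1
bond 2 |I1
bond 3 |I2
bond 4 |J2

b4 |J2  (Se1 (Se) sets effort on bond)
b0 |J1  (common-e at J2 fixed by 4)
b2 |I1  (J2: bond 4 brought effort, rest push out)
b1 |J1  (C1 outputs effort q/C1)
b3 |I2  (J1 needs exactly one f-in)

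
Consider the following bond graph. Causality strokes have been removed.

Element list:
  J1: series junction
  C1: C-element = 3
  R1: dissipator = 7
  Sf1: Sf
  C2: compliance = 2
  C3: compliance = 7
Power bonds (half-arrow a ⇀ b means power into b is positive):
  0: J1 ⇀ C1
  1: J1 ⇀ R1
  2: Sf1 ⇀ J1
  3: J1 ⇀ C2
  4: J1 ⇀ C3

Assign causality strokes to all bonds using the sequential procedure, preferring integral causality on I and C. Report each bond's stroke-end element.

#2 stroke at Sf1  (Sf1: flow source, stroke at near end)
#0 stroke at J1  (J1 flow already set via bond 2)
#1 stroke at J1  (J1 flow already set via bond 2)
#3 stroke at J1  (1-jn J1 has f-setter on 2)
#4 stroke at J1  (J1: bond 2 brought flow, rest push out)

β0 |J1
β1 |J1
β2 |Sf1
β3 |J1
β4 |J1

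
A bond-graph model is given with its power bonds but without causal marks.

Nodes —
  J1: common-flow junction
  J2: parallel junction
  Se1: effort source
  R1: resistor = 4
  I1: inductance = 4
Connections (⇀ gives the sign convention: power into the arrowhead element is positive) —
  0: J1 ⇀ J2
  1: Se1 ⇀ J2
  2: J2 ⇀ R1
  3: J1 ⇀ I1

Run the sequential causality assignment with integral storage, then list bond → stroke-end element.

#1 stroke→J2  (Se1 (Se) sets effort on bond)
#0 stroke→J1  (0-jn J2 has e-setter on 1)
#2 stroke→R1  (common-e at J2 fixed by 1)
#3 stroke→I1  (J1 needs exactly one f-in)

b0 stroke at J1
b1 stroke at J2
b2 stroke at R1
b3 stroke at I1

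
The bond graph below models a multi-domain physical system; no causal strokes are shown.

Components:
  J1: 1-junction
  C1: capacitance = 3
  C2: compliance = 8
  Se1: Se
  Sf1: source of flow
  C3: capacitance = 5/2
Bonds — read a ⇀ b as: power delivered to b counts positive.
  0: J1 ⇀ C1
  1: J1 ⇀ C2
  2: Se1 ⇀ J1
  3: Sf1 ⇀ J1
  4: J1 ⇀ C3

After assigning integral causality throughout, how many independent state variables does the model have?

b2 →J1  (Se1: effort source, stroke at far end)
b3 →Sf1  (Sf1: flow source, stroke at near end)
b0 →J1  (J1: bond 3 brought flow, rest push out)
b1 →J1  (J1: bond 3 brought flow, rest push out)
b4 →J1  (J1 flow already set via bond 3)

3  (C1, C2, C3 all integral)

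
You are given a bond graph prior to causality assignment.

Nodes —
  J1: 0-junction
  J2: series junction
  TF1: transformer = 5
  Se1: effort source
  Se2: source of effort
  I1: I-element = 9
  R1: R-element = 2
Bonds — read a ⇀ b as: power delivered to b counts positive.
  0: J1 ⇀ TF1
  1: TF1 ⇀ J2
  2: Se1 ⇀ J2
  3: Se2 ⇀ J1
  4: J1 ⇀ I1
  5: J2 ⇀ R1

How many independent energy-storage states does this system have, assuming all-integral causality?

1  (I1 all integral)

β2 →J2  (Se1: effort source, stroke at far end)
β3 →J1  (Se2 fixes effort; stroke away)
β0 →TF1  (common-e at J1 fixed by 3)
β4 →I1  (common-e at J1 fixed by 3)
β1 →J2  (TF1 one-in-one-out from 0)
β5 →R1  (closing 1-jn rule on J2)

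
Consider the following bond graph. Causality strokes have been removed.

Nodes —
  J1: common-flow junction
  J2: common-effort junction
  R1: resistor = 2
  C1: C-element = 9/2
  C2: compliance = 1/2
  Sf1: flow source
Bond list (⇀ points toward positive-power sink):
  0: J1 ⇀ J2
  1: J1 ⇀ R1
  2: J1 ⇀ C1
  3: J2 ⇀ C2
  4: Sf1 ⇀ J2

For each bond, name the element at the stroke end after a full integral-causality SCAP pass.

bond 4 →Sf1  (Sf1 (Sf) sets flow on bond)
bond 2 →J1  (C1: C, integral causality)
bond 3 →J2  (C2 outputs effort q/C2)
bond 0 →J1  (common-e at J2 fixed by 3)
bond 1 →R1  (J1: last free bond brings flow in)

bond 0 stroke at J1
bond 1 stroke at R1
bond 2 stroke at J1
bond 3 stroke at J2
bond 4 stroke at Sf1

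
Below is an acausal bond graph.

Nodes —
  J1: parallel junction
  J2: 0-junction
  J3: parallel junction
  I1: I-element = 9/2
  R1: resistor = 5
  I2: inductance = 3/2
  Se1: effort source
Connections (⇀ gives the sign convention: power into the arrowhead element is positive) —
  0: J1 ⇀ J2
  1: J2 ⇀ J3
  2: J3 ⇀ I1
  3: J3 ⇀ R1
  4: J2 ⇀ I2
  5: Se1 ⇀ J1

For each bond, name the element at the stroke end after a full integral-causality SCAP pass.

bond 5 stroke→J1  (Se1 (Se) sets effort on bond)
bond 0 stroke→J2  (0-jn J1 has e-setter on 5)
bond 1 stroke→J3  (0-jn J2 has e-setter on 0)
bond 4 stroke→I2  (0-jn J2 has e-setter on 0)
bond 2 stroke→I1  (0-jn J3 has e-setter on 1)
bond 3 stroke→R1  (0-jn J3 has e-setter on 1)

#0 stroke→J2
#1 stroke→J3
#2 stroke→I1
#3 stroke→R1
#4 stroke→I2
#5 stroke→J1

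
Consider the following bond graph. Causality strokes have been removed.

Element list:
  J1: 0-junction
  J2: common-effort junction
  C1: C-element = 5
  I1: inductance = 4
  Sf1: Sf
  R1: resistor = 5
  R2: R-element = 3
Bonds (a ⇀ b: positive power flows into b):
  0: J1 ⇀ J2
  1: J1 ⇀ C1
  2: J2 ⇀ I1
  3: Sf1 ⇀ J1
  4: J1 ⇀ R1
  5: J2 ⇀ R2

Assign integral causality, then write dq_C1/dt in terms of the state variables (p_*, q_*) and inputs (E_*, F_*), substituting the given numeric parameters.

dq_C1/dt = F_Sf1 - p_I1/4 - 8*q_C1/75

bond 3 →Sf1  (source Sf1 imposes f)
bond 1 →J1  (C1 outputs effort q/C1)
bond 0 →J2  (J1: bond 1 brought effort, rest push out)
bond 4 →R1  (J1: bond 1 brought effort, rest push out)
bond 2 →I1  (common-e at J2 fixed by 0)
bond 5 →R2  (J2: bond 0 brought effort, rest push out)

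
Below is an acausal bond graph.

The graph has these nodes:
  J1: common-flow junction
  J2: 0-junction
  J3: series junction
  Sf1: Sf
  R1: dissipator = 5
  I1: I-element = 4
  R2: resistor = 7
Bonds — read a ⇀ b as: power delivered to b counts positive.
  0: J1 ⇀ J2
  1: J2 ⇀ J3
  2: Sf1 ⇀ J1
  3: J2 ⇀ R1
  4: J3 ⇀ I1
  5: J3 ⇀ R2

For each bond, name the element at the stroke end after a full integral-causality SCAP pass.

bond 0 stroke at J1
bond 1 stroke at J3
bond 2 stroke at Sf1
bond 3 stroke at J2
bond 4 stroke at I1
bond 5 stroke at J3

b2 →Sf1  (source Sf1 imposes f)
b0 →J1  (J1 flow already set via bond 2)
b4 →I1  (prefer integral on I1)
b1 →J3  (common-f at J3 fixed by 4)
b5 →J3  (common-f at J3 fixed by 4)
b3 →J2  (J2 needs exactly one e-in)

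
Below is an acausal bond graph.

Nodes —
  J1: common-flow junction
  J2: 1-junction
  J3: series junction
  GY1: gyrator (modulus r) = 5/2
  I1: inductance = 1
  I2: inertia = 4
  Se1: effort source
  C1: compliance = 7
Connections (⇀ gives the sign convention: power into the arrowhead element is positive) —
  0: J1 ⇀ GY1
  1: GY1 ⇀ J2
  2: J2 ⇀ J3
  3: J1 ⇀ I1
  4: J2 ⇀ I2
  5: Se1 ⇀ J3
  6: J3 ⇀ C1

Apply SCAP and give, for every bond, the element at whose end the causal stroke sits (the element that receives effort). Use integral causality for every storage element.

bond 0 stroke→J1
bond 1 stroke→J2
bond 2 stroke→J2
bond 3 stroke→I1
bond 4 stroke→I2
bond 5 stroke→J3
bond 6 stroke→J3

β5 stroke→J3  (Se1: effort source, stroke at far end)
β3 stroke→I1  (I1: I, integral causality)
β0 stroke→J1  (J1: bond 3 brought flow, rest push out)
β1 stroke→J2  (GY GY1: same side as bond 0)
β4 stroke→I2  (I2 outputs flow p/I2)
β2 stroke→J2  (common-f at J2 fixed by 4)
β6 stroke→J3  (common-f at J3 fixed by 2)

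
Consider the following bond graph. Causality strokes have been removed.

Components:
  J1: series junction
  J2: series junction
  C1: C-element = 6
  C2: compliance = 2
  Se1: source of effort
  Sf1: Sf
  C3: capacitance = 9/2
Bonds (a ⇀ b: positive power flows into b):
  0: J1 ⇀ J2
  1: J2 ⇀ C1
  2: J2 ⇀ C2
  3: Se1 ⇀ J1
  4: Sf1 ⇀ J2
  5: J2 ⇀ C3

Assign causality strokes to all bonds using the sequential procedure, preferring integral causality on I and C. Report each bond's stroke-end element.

β3 →J1  (Se1 (Se) sets effort on bond)
β4 →Sf1  (Sf1 fixes flow; stroke at Sf1)
β0 →J2  (J1 needs exactly one f-in)
β1 →J2  (J2: bond 4 brought flow, rest push out)
β2 →J2  (common-f at J2 fixed by 4)
β5 →J2  (J2: bond 4 brought flow, rest push out)

bond 0 stroke at J2
bond 1 stroke at J2
bond 2 stroke at J2
bond 3 stroke at J1
bond 4 stroke at Sf1
bond 5 stroke at J2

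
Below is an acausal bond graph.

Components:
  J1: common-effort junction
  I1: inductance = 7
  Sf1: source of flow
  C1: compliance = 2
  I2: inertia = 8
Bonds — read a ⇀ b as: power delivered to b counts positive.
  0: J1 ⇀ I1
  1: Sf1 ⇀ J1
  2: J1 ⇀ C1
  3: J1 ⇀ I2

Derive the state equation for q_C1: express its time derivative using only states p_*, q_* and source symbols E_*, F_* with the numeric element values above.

dq_C1/dt = F_Sf1 - p_I1/7 - p_I2/8

b1 →Sf1  (Sf1: flow source, stroke at near end)
b0 →I1  (I1 outputs flow p/I1)
b2 →J1  (C1: C, integral causality)
b3 →I2  (J1 effort already set via bond 2)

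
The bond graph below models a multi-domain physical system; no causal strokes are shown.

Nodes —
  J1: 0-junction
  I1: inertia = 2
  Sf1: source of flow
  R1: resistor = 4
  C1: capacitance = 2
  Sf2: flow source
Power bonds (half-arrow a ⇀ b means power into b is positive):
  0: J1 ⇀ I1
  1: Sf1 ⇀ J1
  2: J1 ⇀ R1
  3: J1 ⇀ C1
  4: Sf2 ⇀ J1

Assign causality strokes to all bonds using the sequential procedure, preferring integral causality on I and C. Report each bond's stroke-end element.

b0 |I1
b1 |Sf1
b2 |R1
b3 |J1
b4 |Sf2

b1 stroke at Sf1  (Sf1 (Sf) sets flow on bond)
b4 stroke at Sf2  (Sf2 fixes flow; stroke at Sf2)
b0 stroke at I1  (I1 integral (f out))
b3 stroke at J1  (C1 outputs effort q/C1)
b2 stroke at R1  (common-e at J1 fixed by 3)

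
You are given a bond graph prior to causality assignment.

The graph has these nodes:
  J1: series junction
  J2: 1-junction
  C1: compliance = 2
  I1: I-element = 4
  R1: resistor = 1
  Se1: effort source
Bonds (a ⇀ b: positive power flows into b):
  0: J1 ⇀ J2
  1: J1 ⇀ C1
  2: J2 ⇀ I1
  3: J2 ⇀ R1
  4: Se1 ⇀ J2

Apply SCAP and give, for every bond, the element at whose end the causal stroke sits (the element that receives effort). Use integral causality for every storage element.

#0 stroke→J2
#1 stroke→J1
#2 stroke→I1
#3 stroke→J2
#4 stroke→J2

b4 →J2  (Se1: effort source, stroke at far end)
b1 →J1  (C1: C, integral causality)
b0 →J2  (only one flow-in slot at J1)
b2 →I1  (I1 integral (f out))
b3 →J2  (common-f at J2 fixed by 2)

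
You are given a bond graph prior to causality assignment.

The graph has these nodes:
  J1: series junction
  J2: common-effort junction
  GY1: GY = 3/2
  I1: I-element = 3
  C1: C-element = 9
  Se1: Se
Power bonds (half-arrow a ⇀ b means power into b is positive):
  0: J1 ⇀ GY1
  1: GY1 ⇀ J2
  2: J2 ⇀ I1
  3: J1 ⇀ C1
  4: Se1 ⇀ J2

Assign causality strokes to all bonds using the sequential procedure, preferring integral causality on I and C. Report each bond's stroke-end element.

bond 0 stroke→GY1
bond 1 stroke→GY1
bond 2 stroke→I1
bond 3 stroke→J1
bond 4 stroke→J2

#4 stroke at J2  (source Se1 imposes e)
#1 stroke at GY1  (J2 effort already set via bond 4)
#2 stroke at I1  (0-jn J2 has e-setter on 4)
#0 stroke at GY1  (through GY1, causality inverts; strokes same side of GY1)
#3 stroke at J1  (common-f at J1 fixed by 0)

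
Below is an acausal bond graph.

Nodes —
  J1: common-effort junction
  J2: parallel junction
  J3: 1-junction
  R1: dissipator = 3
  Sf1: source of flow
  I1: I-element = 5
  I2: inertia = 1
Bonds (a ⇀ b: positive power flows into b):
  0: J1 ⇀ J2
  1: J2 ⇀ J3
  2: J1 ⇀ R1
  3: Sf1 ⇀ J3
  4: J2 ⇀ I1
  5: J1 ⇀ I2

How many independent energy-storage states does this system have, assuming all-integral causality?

2  (I1, I2 all integral)

β3 →Sf1  (source Sf1 imposes f)
β1 →J3  (J3: bond 3 brought flow, rest push out)
β4 →I1  (I1: I, integral causality)
β0 →J2  (J2: last free bond brings effort in)
β5 →I2  (prefer integral on I2)
β2 →J1  (J1: last free bond brings effort in)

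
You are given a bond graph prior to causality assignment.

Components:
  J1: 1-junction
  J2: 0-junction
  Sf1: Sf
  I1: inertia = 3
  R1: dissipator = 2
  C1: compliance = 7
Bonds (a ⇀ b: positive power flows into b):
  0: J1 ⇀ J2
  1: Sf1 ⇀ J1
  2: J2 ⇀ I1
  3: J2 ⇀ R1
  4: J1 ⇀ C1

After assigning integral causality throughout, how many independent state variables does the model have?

#1 stroke at Sf1  (source Sf1 imposes f)
#0 stroke at J1  (1-jn J1 has f-setter on 1)
#4 stroke at J1  (1-jn J1 has f-setter on 1)
#2 stroke at I1  (I1: I, integral causality)
#3 stroke at J2  (only one effort-in slot at J2)

2  (C1, I1 all integral)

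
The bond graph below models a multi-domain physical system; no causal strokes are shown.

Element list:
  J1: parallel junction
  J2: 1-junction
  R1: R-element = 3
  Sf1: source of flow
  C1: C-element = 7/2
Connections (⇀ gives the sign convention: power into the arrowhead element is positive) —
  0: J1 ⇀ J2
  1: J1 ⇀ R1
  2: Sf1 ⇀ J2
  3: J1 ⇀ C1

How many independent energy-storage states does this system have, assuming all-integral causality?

1  (C1 all integral)

β2 →Sf1  (Sf1 fixes flow; stroke at Sf1)
β0 →J2  (J2: bond 2 brought flow, rest push out)
β3 →J1  (prefer integral on C1)
β1 →R1  (common-e at J1 fixed by 3)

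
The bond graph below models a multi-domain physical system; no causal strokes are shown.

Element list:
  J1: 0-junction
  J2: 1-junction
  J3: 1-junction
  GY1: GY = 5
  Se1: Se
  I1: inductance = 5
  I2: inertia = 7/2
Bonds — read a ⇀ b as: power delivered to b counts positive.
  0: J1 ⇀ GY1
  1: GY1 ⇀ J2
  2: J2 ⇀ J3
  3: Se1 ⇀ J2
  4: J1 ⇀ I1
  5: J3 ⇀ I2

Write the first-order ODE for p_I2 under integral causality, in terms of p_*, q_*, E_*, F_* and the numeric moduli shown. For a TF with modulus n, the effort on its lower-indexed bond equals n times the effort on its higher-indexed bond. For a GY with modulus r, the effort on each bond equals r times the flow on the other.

dp_I2/dt = E_Se1 - p_I1

β3 →J2  (Se1 (Se) sets effort on bond)
β4 →I1  (I1 integral (f out))
β0 →J1  (J1 needs exactly one e-in)
β1 →J2  (through GY1, causality inverts; strokes same side of GY1)
β2 →J3  (only one flow-in slot at J2)
β5 →I2  (closing 1-jn rule on J3)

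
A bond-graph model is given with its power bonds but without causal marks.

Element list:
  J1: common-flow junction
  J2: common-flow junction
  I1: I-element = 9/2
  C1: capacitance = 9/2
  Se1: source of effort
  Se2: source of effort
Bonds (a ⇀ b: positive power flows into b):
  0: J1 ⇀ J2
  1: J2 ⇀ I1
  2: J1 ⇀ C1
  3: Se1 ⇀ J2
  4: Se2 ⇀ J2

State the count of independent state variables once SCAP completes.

2  (C1, I1 all integral)

b3 →J2  (Se1 (Se) sets effort on bond)
b4 →J2  (Se2: effort source, stroke at far end)
b1 →I1  (I1 integral (f out))
b0 →J2  (common-f at J2 fixed by 1)
b2 →J1  (J1 flow already set via bond 0)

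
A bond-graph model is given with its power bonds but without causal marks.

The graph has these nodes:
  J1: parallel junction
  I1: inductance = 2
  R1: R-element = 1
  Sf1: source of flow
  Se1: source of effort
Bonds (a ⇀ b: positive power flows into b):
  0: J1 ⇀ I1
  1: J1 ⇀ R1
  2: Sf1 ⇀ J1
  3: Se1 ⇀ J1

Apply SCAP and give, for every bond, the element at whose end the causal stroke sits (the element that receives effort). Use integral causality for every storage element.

bond 2 |Sf1  (Sf1 (Sf) sets flow on bond)
bond 3 |J1  (source Se1 imposes e)
bond 0 |I1  (common-e at J1 fixed by 3)
bond 1 |R1  (J1 effort already set via bond 3)

#0 →I1
#1 →R1
#2 →Sf1
#3 →J1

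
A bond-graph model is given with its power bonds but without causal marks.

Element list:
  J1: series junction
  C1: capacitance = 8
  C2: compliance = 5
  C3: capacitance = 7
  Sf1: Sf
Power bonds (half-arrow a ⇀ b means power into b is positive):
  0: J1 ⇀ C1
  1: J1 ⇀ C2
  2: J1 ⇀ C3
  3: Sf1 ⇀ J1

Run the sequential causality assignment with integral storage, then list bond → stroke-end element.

#3 |Sf1  (Sf1: flow source, stroke at near end)
#0 |J1  (J1: bond 3 brought flow, rest push out)
#1 |J1  (J1 flow already set via bond 3)
#2 |J1  (J1 flow already set via bond 3)

b0 stroke→J1
b1 stroke→J1
b2 stroke→J1
b3 stroke→Sf1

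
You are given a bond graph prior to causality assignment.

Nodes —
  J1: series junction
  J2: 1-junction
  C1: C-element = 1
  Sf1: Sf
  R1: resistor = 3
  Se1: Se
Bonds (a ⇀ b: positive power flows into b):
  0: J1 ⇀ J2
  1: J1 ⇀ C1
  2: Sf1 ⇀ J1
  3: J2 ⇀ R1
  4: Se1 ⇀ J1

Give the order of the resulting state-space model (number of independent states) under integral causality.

b2 stroke at Sf1  (Sf1 (Sf) sets flow on bond)
b4 stroke at J1  (Se1 fixes effort; stroke away)
b0 stroke at J1  (common-f at J1 fixed by 2)
b1 stroke at J1  (J1: bond 2 brought flow, rest push out)
b3 stroke at J2  (J2: bond 0 brought flow, rest push out)

1  (C1 all integral)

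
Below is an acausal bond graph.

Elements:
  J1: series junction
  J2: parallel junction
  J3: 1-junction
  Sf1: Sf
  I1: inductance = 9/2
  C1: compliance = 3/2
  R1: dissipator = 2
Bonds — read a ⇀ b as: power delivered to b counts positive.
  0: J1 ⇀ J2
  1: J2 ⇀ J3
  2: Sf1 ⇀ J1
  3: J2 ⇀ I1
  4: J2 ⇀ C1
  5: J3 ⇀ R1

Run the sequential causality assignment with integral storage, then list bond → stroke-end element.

#0 stroke at J1
#1 stroke at J3
#2 stroke at Sf1
#3 stroke at I1
#4 stroke at J2
#5 stroke at R1

#2 stroke→Sf1  (Sf1 (Sf) sets flow on bond)
#0 stroke→J1  (1-jn J1 has f-setter on 2)
#3 stroke→I1  (I1 integral (f out))
#4 stroke→J2  (C1: C, integral causality)
#1 stroke→J3  (J2 effort already set via bond 4)
#5 stroke→R1  (J3 needs exactly one f-in)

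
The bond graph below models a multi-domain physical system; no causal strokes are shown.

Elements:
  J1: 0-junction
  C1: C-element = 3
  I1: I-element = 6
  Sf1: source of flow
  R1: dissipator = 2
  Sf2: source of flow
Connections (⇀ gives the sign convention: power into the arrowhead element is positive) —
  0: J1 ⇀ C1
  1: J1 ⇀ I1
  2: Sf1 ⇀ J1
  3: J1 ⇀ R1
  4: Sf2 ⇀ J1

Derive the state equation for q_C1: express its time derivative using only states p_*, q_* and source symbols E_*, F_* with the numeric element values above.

β2 →Sf1  (Sf1: flow source, stroke at near end)
β4 →Sf2  (Sf2: flow source, stroke at near end)
β0 →J1  (prefer integral on C1)
β1 →I1  (J1: bond 0 brought effort, rest push out)
β3 →R1  (J1: bond 0 brought effort, rest push out)

dq_C1/dt = F_Sf1 + F_Sf2 - p_I1/6 - q_C1/6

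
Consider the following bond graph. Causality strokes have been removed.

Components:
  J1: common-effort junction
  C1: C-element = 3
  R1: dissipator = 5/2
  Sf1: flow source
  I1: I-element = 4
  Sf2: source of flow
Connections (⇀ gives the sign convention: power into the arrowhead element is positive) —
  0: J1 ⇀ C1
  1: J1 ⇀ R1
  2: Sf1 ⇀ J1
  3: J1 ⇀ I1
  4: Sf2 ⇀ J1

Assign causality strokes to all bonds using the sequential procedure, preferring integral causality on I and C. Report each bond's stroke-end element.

#0 stroke→J1
#1 stroke→R1
#2 stroke→Sf1
#3 stroke→I1
#4 stroke→Sf2

b2 stroke at Sf1  (Sf1 fixes flow; stroke at Sf1)
b4 stroke at Sf2  (Sf2 (Sf) sets flow on bond)
b0 stroke at J1  (prefer integral on C1)
b1 stroke at R1  (J1: bond 0 brought effort, rest push out)
b3 stroke at I1  (J1 effort already set via bond 0)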